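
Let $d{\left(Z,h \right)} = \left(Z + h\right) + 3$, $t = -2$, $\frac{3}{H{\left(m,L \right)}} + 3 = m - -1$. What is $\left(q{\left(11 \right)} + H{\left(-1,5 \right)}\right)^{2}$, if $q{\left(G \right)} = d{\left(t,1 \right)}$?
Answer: $1$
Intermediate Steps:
$H{\left(m,L \right)} = \frac{3}{-2 + m}$ ($H{\left(m,L \right)} = \frac{3}{-3 + \left(m - -1\right)} = \frac{3}{-3 + \left(m + 1\right)} = \frac{3}{-3 + \left(1 + m\right)} = \frac{3}{-2 + m}$)
$d{\left(Z,h \right)} = 3 + Z + h$
$q{\left(G \right)} = 2$ ($q{\left(G \right)} = 3 - 2 + 1 = 2$)
$\left(q{\left(11 \right)} + H{\left(-1,5 \right)}\right)^{2} = \left(2 + \frac{3}{-2 - 1}\right)^{2} = \left(2 + \frac{3}{-3}\right)^{2} = \left(2 + 3 \left(- \frac{1}{3}\right)\right)^{2} = \left(2 - 1\right)^{2} = 1^{2} = 1$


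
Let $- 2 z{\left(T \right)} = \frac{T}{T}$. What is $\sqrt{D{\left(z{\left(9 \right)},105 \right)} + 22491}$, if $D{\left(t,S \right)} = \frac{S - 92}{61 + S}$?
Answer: $\frac{\sqrt{619764154}}{166} \approx 149.97$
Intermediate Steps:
$z{\left(T \right)} = - \frac{1}{2}$ ($z{\left(T \right)} = - \frac{T \frac{1}{T}}{2} = \left(- \frac{1}{2}\right) 1 = - \frac{1}{2}$)
$D{\left(t,S \right)} = \frac{-92 + S}{61 + S}$
$\sqrt{D{\left(z{\left(9 \right)},105 \right)} + 22491} = \sqrt{\frac{-92 + 105}{61 + 105} + 22491} = \sqrt{\frac{1}{166} \cdot 13 + 22491} = \sqrt{\frac{13}{166} + 22491} = \sqrt{\frac{3733519}{166}} = \frac{\sqrt{619764154}}{166}$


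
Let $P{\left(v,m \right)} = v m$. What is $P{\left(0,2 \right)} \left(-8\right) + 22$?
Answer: $22$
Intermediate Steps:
$P{\left(v,m \right)} = m v$
$P{\left(0,2 \right)} \left(-8\right) + 22 = 2 \cdot 0 \left(-8\right) + 22 = 0 \left(-8\right) + 22 = 0 + 22 = 22$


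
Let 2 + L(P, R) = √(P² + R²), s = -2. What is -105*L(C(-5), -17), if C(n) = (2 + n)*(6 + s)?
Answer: 210 - 105*√433 ≈ -1974.9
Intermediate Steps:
C(n) = 8 + 4*n (C(n) = (2 + n)*(6 - 2) = (2 + n)*4 = 8 + 4*n)
L(P, R) = -2 + √(P² + R²)
-105*L(C(-5), -17) = -105*(-2 + √((8 + 4*(-5))² + (-17)²)) = -105*(-2 + √((8 - 20)² + 289)) = -105*(-2 + √((-12)² + 289)) = -105*(-2 + √(144 + 289)) = -105*(-2 + √433) = 210 - 105*√433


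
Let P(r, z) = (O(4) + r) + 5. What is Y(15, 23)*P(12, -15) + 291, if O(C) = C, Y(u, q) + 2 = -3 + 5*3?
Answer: 501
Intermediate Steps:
Y(u, q) = 10 (Y(u, q) = -2 + (-3 + 5*3) = -2 + (-3 + 15) = -2 + 12 = 10)
P(r, z) = 9 + r (P(r, z) = (4 + r) + 5 = 9 + r)
Y(15, 23)*P(12, -15) + 291 = 10*(9 + 12) + 291 = 10*21 + 291 = 210 + 291 = 501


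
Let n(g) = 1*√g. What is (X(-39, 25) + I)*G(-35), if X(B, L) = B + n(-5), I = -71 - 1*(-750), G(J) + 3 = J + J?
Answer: -46720 - 73*I*√5 ≈ -46720.0 - 163.23*I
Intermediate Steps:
n(g) = √g
G(J) = -3 + 2*J (G(J) = -3 + (J + J) = -3 + 2*J)
I = 679 (I = -71 + 750 = 679)
X(B, L) = B + I*√5 (X(B, L) = B + √(-5) = B + I*√5)
(X(-39, 25) + I)*G(-35) = ((-39 + I*√5) + 679)*(-3 + 2*(-35)) = (640 + I*√5)*(-3 - 70) = (640 + I*√5)*(-73) = -46720 - 73*I*√5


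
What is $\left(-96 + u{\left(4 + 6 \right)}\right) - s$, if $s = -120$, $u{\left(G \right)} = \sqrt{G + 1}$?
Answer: $24 + \sqrt{11} \approx 27.317$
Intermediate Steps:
$u{\left(G \right)} = \sqrt{1 + G}$
$\left(-96 + u{\left(4 + 6 \right)}\right) - s = \left(-96 + \sqrt{1 + \left(4 + 6\right)}\right) - -120 = \left(-96 + \sqrt{1 + 10}\right) + 120 = \left(-96 + \sqrt{11}\right) + 120 = 24 + \sqrt{11}$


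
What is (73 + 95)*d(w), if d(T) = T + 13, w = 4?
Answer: 2856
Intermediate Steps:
d(T) = 13 + T
(73 + 95)*d(w) = (73 + 95)*(13 + 4) = 168*17 = 2856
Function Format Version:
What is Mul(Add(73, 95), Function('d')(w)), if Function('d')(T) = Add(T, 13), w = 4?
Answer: 2856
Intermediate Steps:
Function('d')(T) = Add(13, T)
Mul(Add(73, 95), Function('d')(w)) = Mul(Add(73, 95), Add(13, 4)) = Mul(168, 17) = 2856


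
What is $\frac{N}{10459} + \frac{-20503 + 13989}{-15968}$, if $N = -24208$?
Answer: $- \frac{159211709}{83504656} \approx -1.9066$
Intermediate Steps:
$\frac{N}{10459} + \frac{-20503 + 13989}{-15968} = - \frac{24208}{10459} + \frac{-20503 + 13989}{-15968} = \left(-24208\right) \frac{1}{10459} - - \frac{3257}{7984} = - \frac{24208}{10459} + \frac{3257}{7984} = - \frac{159211709}{83504656}$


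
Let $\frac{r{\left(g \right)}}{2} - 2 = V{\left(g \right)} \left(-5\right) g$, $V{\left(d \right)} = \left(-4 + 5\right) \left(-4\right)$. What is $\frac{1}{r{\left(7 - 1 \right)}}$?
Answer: $\frac{1}{244} \approx 0.0040984$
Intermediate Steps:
$V{\left(d \right)} = -4$ ($V{\left(d \right)} = 1 \left(-4\right) = -4$)
$r{\left(g \right)} = 4 + 40 g$ ($r{\left(g \right)} = 4 + 2 \left(-4\right) \left(-5\right) g = 4 + 2 \cdot 20 g = 4 + 40 g$)
$\frac{1}{r{\left(7 - 1 \right)}} = \frac{1}{4 + 40 \left(7 - 1\right)} = \frac{1}{4 + 40 \cdot 6} = \frac{1}{4 + 240} = \frac{1}{244}$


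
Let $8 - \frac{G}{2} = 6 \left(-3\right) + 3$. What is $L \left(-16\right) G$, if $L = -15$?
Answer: $11040$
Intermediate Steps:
$G = 46$ ($G = 16 - 2 \left(6 \left(-3\right) + 3\right) = 16 - 2 \left(-18 + 3\right) = 16 - -30 = 16 + 30 = 46$)
$L \left(-16\right) G = \left(-15\right) \left(-16\right) 46 = 240 \cdot 46 = 11040$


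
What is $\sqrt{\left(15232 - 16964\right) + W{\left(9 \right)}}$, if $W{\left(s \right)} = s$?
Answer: $i \sqrt{1723} \approx 41.509 i$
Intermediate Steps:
$\sqrt{\left(15232 - 16964\right) + W{\left(9 \right)}} = \sqrt{\left(15232 - 16964\right) + 9} = \sqrt{-1732 + 9} = \sqrt{-1723} = i \sqrt{1723}$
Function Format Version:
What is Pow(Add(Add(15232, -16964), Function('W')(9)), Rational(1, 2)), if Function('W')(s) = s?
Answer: Mul(I, Pow(1723, Rational(1, 2))) ≈ Mul(41.509, I)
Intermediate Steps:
Pow(Add(Add(15232, -16964), Function('W')(9)), Rational(1, 2)) = Pow(Add(Add(15232, -16964), 9), Rational(1, 2)) = Pow(Add(-1732, 9), Rational(1, 2)) = Pow(-1723, Rational(1, 2)) = Mul(I, Pow(1723, Rational(1, 2)))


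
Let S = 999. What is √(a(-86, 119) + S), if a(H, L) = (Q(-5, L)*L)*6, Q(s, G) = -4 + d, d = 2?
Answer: I*√429 ≈ 20.712*I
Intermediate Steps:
Q(s, G) = -2 (Q(s, G) = -4 + 2 = -2)
a(H, L) = -12*L (a(H, L) = -2*L*6 = -12*L)
√(a(-86, 119) + S) = √(-12*119 + 999) = √(-1428 + 999) = √(-429) = I*√429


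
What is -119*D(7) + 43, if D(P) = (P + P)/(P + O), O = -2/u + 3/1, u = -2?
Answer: -1193/11 ≈ -108.45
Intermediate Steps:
O = 4 (O = -2/(-2) + 3/1 = -2*(-½) + 3*1 = 1 + 3 = 4)
D(P) = 2*P/(4 + P) (D(P) = (P + P)/(P + 4) = (2*P)/(4 + P) = 2*P/(4 + P))
-119*D(7) + 43 = -238*7/(4 + 7) + 43 = -238*7/11 + 43 = -119*14/11 + 43 = -1666/11 + 43 = -1193/11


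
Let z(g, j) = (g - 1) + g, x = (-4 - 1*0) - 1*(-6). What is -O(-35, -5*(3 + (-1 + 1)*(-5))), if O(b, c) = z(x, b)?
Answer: -3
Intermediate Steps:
x = 2 (x = (-4 + 0) + 6 = -4 + 6 = 2)
z(g, j) = -1 + 2*g (z(g, j) = (-1 + g) + g = -1 + 2*g)
O(b, c) = 3 (O(b, c) = -1 + 2*2 = -1 + 4 = 3)
-O(-35, -5*(3 + (-1 + 1)*(-5))) = -1*3 = -3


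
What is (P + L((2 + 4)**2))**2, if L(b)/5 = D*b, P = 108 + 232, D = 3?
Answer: 774400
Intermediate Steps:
P = 340
L(b) = 15*b (L(b) = 5*(3*b) = 15*b)
(P + L((2 + 4)**2))**2 = (340 + 15*(2 + 4)**2)**2 = (340 + 15*6**2)**2 = (340 + 15*36)**2 = (340 + 540)**2 = 880**2 = 774400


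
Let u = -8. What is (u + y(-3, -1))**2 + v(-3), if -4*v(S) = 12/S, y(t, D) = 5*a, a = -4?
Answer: 785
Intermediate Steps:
y(t, D) = -20 (y(t, D) = 5*(-4) = -20)
v(S) = -3/S
(u + y(-3, -1))**2 + v(-3) = (-8 - 20)**2 - 3/(-3) = (-28)**2 - 3*(-1/3) = 784 + 1 = 785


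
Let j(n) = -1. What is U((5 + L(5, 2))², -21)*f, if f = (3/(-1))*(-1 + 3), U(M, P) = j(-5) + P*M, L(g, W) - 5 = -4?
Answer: 4542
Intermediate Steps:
L(g, W) = 1 (L(g, W) = 5 - 4 = 1)
U(M, P) = -1 + M*P (U(M, P) = -1 + P*M = -1 + M*P)
f = -6 (f = (3*(-1))*2 = -3*2 = -6)
U((5 + L(5, 2))², -21)*f = (-1 + (5 + 1)²*(-21))*(-6) = (-1 + 6²*(-21))*(-6) = (-1 + 36*(-21))*(-6) = (-1 - 756)*(-6) = -757*(-6) = 4542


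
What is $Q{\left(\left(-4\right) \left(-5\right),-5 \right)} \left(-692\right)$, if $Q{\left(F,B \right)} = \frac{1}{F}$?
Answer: $- \frac{173}{5} \approx -34.6$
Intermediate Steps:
$Q{\left(\left(-4\right) \left(-5\right),-5 \right)} \left(-692\right) = \frac{1}{\left(-4\right) \left(-5\right)} \left(-692\right) = \frac{1}{20} \left(-692\right) = - \frac{173}{5}$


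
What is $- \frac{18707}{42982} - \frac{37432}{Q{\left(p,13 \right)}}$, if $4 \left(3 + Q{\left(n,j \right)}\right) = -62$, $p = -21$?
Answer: $\frac{3217112289}{1590334} \approx 2022.9$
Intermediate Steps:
$Q{\left(n,j \right)} = - \frac{37}{2}$ ($Q{\left(n,j \right)} = -3 + \frac{1}{4} \left(-62\right) = -3 - \frac{31}{2} = - \frac{37}{2}$)
$- \frac{18707}{42982} - \frac{37432}{Q{\left(p,13 \right)}} = - \frac{18707}{42982} - \frac{37432}{- \frac{37}{2}} = \left(-18707\right) \frac{1}{42982} - - \frac{74864}{37} = - \frac{18707}{42982} + \frac{74864}{37} = \frac{3217112289}{1590334}$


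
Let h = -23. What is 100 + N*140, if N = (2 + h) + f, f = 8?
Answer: -1720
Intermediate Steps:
N = -13 (N = (2 - 23) + 8 = -21 + 8 = -13)
100 + N*140 = 100 - 13*140 = 100 - 1820 = -1720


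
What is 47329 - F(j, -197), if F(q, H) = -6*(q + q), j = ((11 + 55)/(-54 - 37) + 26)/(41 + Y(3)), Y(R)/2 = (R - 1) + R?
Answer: 73227163/1547 ≈ 47335.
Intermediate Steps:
Y(R) = -2 + 4*R (Y(R) = 2*((R - 1) + R) = 2*((-1 + R) + R) = 2*(-1 + 2*R) = -2 + 4*R)
j = 2300/4641 (j = ((11 + 55)/(-54 - 37) + 26)/(41 + (-2 + 4*3)) = (66/(-91) + 26)/(41 + (-2 + 12)) = (66*(-1/91) + 26)/(41 + 10) = (-66/91 + 26)/51 = (2300/91)*(1/51) = 2300/4641 ≈ 0.49558)
F(q, H) = -12*q
47329 - F(j, -197) = 47329 - (-12)*2300/4641 = 47329 - 1*(-9200/1547) = 47329 + 9200/1547 = 73227163/1547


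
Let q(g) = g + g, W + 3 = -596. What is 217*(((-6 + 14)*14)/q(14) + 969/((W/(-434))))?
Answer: 91778414/599 ≈ 1.5322e+5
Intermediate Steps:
W = -599 (W = -3 - 596 = -599)
q(g) = 2*g
217*(((-6 + 14)*14)/q(14) + 969/((W/(-434)))) = 217*(((-6 + 14)*14)/((2*14)) + 969/((-599/(-434)))) = 217*((8*14)/28 + 969/((-599*(-1/434)))) = 217*(112*(1/28) + 969/(599/434)) = 217*(4 + 969*(434/599)) = 217*(4 + 420546/599) = 217*(422942/599) = 91778414/599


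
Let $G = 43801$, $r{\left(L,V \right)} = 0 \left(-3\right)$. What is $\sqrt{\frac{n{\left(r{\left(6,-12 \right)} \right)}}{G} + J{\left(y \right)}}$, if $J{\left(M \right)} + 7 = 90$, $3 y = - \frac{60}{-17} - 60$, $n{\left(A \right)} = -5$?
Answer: $\frac{3 \sqrt{17693063542}}{43801} \approx 9.1104$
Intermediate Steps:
$r{\left(L,V \right)} = 0$
$y = - \frac{320}{17}$ ($y = \frac{- \frac{60}{-17} - 60}{3} = \frac{\left(-60\right) \left(- \frac{1}{17}\right) - 60}{3} = \frac{\frac{60}{17} - 60}{3} = \frac{1}{3} \left(- \frac{960}{17}\right) = - \frac{320}{17} \approx -18.824$)
$J{\left(M \right)} = 83$ ($J{\left(M \right)} = -7 + 90 = 83$)
$\sqrt{\frac{n{\left(r{\left(6,-12 \right)} \right)}}{G} + J{\left(y \right)}} = \sqrt{- \frac{5}{43801} + 83} = \sqrt{\frac{3635478}{43801}} = \frac{3 \sqrt{17693063542}}{43801}$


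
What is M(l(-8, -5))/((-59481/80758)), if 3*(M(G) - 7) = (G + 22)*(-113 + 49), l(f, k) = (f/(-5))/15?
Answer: 8442199046/13383225 ≈ 630.80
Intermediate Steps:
l(f, k) = -f/75 (l(f, k) = (f*(-⅕))*(1/15) = -f/5*(1/15) = -f/75)
M(G) = -1387/3 - 64*G/3 (M(G) = 7 + ((G + 22)*(-113 + 49))/3 = 7 + ((22 + G)*(-64))/3 = 7 + (-1408 - 64*G)/3 = 7 + (-1408/3 - 64*G/3) = -1387/3 - 64*G/3)
M(l(-8, -5))/((-59481/80758)) = (-1387/3 - (-64)*(-8)/225)/((-59481/80758)) = (-1387/3 - 64/3*8/75)/((-59481*1/80758)) = (-1387/3 - 512/225)/(-59481/80758) = -104537/225*(-80758/59481) = 8442199046/13383225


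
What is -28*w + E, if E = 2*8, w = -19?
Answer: 548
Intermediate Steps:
E = 16
-28*w + E = -28*(-19) + 16 = 532 + 16 = 548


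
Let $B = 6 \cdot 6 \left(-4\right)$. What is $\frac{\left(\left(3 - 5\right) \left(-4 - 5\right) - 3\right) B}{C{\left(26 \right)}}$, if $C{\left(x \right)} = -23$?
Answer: $\frac{2160}{23} \approx 93.913$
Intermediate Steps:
$B = -144$ ($B = 36 \left(-4\right) = -144$)
$\frac{\left(\left(3 - 5\right) \left(-4 - 5\right) - 3\right) B}{C{\left(26 \right)}} = \frac{\left(\left(3 - 5\right) \left(-4 - 5\right) - 3\right) \left(-144\right)}{-23} = \left(\left(-2\right) \left(-9\right) - 3\right) \left(-144\right) \left(- \frac{1}{23}\right) = \left(18 - 3\right) \left(-144\right) \left(- \frac{1}{23}\right) = 15 \left(-144\right) \left(- \frac{1}{23}\right) = \left(-2160\right) \left(- \frac{1}{23}\right) = \frac{2160}{23}$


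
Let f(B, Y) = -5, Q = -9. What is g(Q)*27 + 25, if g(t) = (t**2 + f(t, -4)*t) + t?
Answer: 3184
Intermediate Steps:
g(t) = t**2 - 4*t (g(t) = (t**2 - 5*t) + t = t**2 - 4*t)
g(Q)*27 + 25 = -9*(-4 - 9)*27 + 25 = -9*(-13)*27 + 25 = 117*27 + 25 = 3159 + 25 = 3184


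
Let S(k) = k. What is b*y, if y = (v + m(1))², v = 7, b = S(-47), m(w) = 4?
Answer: -5687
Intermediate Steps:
b = -47
y = 121 (y = (7 + 4)² = 11² = 121)
b*y = -47*121 = -5687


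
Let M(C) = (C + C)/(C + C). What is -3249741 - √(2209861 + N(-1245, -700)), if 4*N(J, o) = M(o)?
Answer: -3249741 - √8839445/2 ≈ -3.2512e+6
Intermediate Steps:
M(C) = 1 (M(C) = (2*C)/((2*C)) = (2*C)*(1/(2*C)) = 1)
N(J, o) = ¼ (N(J, o) = (¼)*1 = ¼)
-3249741 - √(2209861 + N(-1245, -700)) = -3249741 - √(2209861 + ¼) = -3249741 - √(8839445/4) = -3249741 - √8839445/2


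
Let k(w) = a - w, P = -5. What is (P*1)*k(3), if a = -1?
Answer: 20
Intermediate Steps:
k(w) = -1 - w
(P*1)*k(3) = (-5*1)*(-1 - 1*3) = -5*(-1 - 3) = -5*(-4) = 20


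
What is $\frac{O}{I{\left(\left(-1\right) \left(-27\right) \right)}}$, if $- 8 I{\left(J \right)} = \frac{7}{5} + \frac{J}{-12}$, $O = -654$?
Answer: $- \frac{104640}{17} \approx -6155.3$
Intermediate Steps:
$I{\left(J \right)} = - \frac{7}{40} + \frac{J}{96}$ ($I{\left(J \right)} = - \frac{\frac{7}{5} + \frac{J}{-12}}{8} = - \frac{7 \cdot \frac{1}{5} + J \left(- \frac{1}{12}\right)}{8} = - \frac{\frac{7}{5} - \frac{J}{12}}{8} = - \frac{7}{40} + \frac{J}{96}$)
$\frac{O}{I{\left(\left(-1\right) \left(-27\right) \right)}} = - \frac{654}{- \frac{7}{40} + \frac{\left(-1\right) \left(-27\right)}{96}} = - \frac{654}{- \frac{7}{40} + \frac{1}{96} \cdot 27} = - \frac{654}{- \frac{7}{40} + \frac{9}{32}} = - \frac{654}{\frac{17}{160}} = \left(-654\right) \frac{160}{17} = - \frac{104640}{17}$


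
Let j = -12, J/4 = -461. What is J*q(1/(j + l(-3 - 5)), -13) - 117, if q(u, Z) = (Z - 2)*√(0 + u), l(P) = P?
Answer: -117 + 2766*I*√5 ≈ -117.0 + 6185.0*I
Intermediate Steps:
J = -1844 (J = 4*(-461) = -1844)
q(u, Z) = √u*(-2 + Z) (q(u, Z) = (-2 + Z)*√u = √u*(-2 + Z))
J*q(1/(j + l(-3 - 5)), -13) - 117 = -1844*√(1/(-12 + (-3 - 5)))*(-2 - 13) - 117 = -1844*√(1/(-12 - 8))*(-15) - 117 = -1844*√(1/(-20))*(-15) - 117 = -1844*√(-1/20)*(-15) - 117 = -1844*I*√5/10*(-15) - 117 = -(-2766)*I*√5 - 117 = 2766*I*√5 - 117 = -117 + 2766*I*√5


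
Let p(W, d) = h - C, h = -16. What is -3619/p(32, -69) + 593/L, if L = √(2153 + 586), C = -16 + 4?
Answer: 3619/4 + 593*√2739/2739 ≈ 916.08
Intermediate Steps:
C = -12
L = √2739 ≈ 52.335
p(W, d) = -4 (p(W, d) = -16 - 1*(-12) = -16 + 12 = -4)
-3619/p(32, -69) + 593/L = -3619/(-4) + 593/(√2739) = -3619*(-¼) + 593*(√2739/2739) = 3619/4 + 593*√2739/2739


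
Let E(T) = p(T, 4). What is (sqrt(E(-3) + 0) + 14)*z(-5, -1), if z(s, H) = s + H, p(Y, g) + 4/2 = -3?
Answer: -84 - 6*I*sqrt(5) ≈ -84.0 - 13.416*I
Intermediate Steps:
p(Y, g) = -5 (p(Y, g) = -2 - 3 = -5)
E(T) = -5
z(s, H) = H + s
(sqrt(E(-3) + 0) + 14)*z(-5, -1) = (sqrt(-5 + 0) + 14)*(-1 - 5) = (sqrt(-5) + 14)*(-6) = (I*sqrt(5) + 14)*(-6) = (14 + I*sqrt(5))*(-6) = -84 - 6*I*sqrt(5)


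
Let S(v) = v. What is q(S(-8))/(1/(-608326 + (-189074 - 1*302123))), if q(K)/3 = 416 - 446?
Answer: 98957070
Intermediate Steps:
q(K) = -90 (q(K) = 3*(416 - 446) = 3*(-30) = -90)
q(S(-8))/(1/(-608326 + (-189074 - 1*302123))) = -(-71766000 - 27191070) = -90/(1/(-608326 + (-189074 - 302123))) = -90/(1/(-608326 - 491197)) = -90/(1/(-1099523)) = -90/(-1/1099523) = -90*(-1099523) = 98957070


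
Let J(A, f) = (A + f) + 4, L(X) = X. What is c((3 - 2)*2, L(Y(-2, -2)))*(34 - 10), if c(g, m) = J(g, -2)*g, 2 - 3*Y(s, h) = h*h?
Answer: 192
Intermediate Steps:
Y(s, h) = ⅔ - h²/3 (Y(s, h) = ⅔ - h*h/3 = ⅔ - h²/3)
J(A, f) = 4 + A + f
c(g, m) = g*(2 + g) (c(g, m) = (4 + g - 2)*g = (2 + g)*g = g*(2 + g))
c((3 - 2)*2, L(Y(-2, -2)))*(34 - 10) = (((3 - 2)*2)*(2 + (3 - 2)*2))*(34 - 10) = ((1*2)*(2 + 1*2))*24 = (2*(2 + 2))*24 = (2*4)*24 = 8*24 = 192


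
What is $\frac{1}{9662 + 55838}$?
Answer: $\frac{1}{65500} \approx 1.5267 \cdot 10^{-5}$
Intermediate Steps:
$\frac{1}{9662 + 55838} = \frac{1}{65500}$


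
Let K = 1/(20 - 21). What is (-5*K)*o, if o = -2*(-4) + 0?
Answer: 40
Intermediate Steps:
o = 8 (o = 8 + 0 = 8)
K = -1 (K = 1/(-1) = -1)
(-5*K)*o = -5*(-1)*8 = 5*8 = 40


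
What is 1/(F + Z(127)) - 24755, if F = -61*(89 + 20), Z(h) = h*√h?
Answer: -1043691056239/42160818 - 127*√127/42160818 ≈ -24755.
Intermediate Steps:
Z(h) = h^(3/2)
F = -6649 (F = -61*109 = -6649)
1/(F + Z(127)) - 24755 = 1/(-6649 + 127^(3/2)) - 24755 = 1/(-6649 + 127*√127) - 24755 = -24755 + 1/(-6649 + 127*√127)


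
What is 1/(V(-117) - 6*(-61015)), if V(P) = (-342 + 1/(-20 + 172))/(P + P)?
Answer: 35568/13021141103 ≈ 2.7316e-6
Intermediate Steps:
V(P) = -51983/(304*P) (V(P) = (-342 + 1/152)/((2*P)) = (-342 + 1/152)*(1/(2*P)) = -51983/(304*P))
1/(V(-117) - 6*(-61015)) = 1/(-51983/304/(-117) - 6*(-61015)) = 1/(-51983/304*(-1/117) + 366090) = 1/(51983/35568 + 366090) = 1/(13021141103/35568) = 35568/13021141103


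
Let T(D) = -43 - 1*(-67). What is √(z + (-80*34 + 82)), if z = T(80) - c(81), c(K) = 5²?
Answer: I*√2639 ≈ 51.371*I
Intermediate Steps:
T(D) = 24 (T(D) = -43 + 67 = 24)
c(K) = 25
z = -1 (z = 24 - 1*25 = 24 - 25 = -1)
√(z + (-80*34 + 82)) = √(-1 + (-80*34 + 82)) = √(-1 + (-2720 + 82)) = √(-1 - 2638) = √(-2639) = I*√2639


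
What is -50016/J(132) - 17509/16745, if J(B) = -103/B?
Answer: 110550562013/1724735 ≈ 64097.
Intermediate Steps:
-50016/J(132) - 17509/16745 = -50016/((-103/132)) - 17509/16745 = -50016/((-103*1/132)) - 17509*1/16745 = -50016/(-103/132) - 17509/16745 = -50016*(-132/103) - 17509/16745 = 6602112/103 - 17509/16745 = 110550562013/1724735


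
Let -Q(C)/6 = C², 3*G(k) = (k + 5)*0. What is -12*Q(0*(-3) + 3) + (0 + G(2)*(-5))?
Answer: 648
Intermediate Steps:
G(k) = 0 (G(k) = ((k + 5)*0)/3 = ((5 + k)*0)/3 = (⅓)*0 = 0)
Q(C) = -6*C²
-12*Q(0*(-3) + 3) + (0 + G(2)*(-5)) = -(-72)*(0*(-3) + 3)² + (0 + 0*(-5)) = -(-72)*(0 + 3)² + (0 + 0) = -(-72)*3² + 0 = -(-72)*9 + 0 = -12*(-54) + 0 = 648 + 0 = 648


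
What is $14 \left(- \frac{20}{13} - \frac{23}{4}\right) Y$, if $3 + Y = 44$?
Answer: $- \frac{108773}{26} \approx -4183.6$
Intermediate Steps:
$Y = 41$ ($Y = -3 + 44 = 41$)
$14 \left(- \frac{20}{13} - \frac{23}{4}\right) Y = 14 \left(- \frac{20}{13} - \frac{23}{4}\right) 41 = 14 \left(- \frac{379}{52}\right) 41 = \left(- \frac{2653}{26}\right) 41 = - \frac{108773}{26}$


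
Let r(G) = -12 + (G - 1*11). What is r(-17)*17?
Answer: -680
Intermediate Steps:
r(G) = -23 + G (r(G) = -12 + (G - 11) = -12 + (-11 + G) = -23 + G)
r(-17)*17 = (-23 - 17)*17 = -40*17 = -680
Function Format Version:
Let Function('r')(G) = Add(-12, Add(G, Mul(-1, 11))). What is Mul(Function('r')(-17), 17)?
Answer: -680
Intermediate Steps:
Function('r')(G) = Add(-23, G) (Function('r')(G) = Add(-12, Add(G, -11)) = Add(-12, Add(-11, G)) = Add(-23, G))
Mul(Function('r')(-17), 17) = Mul(Add(-23, -17), 17) = Mul(-40, 17) = -680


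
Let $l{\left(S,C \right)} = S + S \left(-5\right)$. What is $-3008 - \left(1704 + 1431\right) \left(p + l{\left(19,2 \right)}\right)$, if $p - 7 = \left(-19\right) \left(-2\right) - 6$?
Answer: $112987$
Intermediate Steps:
$p = 39$ ($p = 7 - -32 = 7 + \left(38 - 6\right) = 7 + 32 = 39$)
$l{\left(S,C \right)} = - 4 S$ ($l{\left(S,C \right)} = S - 5 S = - 4 S$)
$-3008 - \left(1704 + 1431\right) \left(p + l{\left(19,2 \right)}\right) = -3008 - \left(1704 + 1431\right) \left(39 - 76\right) = -3008 - 3135 \left(39 - 76\right) = -3008 - 3135 \left(-37\right) = -3008 - -115995 = -3008 + 115995 = 112987$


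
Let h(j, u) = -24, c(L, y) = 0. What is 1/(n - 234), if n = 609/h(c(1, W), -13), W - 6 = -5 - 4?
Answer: -8/2075 ≈ -0.0038554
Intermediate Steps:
W = -3 (W = 6 + (-5 - 4) = 6 - 9 = -3)
n = -203/8 (n = 609/(-24) = 609*(-1/24) = -203/8 ≈ -25.375)
1/(n - 234) = 1/(-203/8 - 234) = 1/(-2075/8) = -8/2075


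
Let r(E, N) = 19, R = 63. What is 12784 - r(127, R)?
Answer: 12765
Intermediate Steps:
12784 - r(127, R) = 12784 - 1*19 = 12784 - 19 = 12765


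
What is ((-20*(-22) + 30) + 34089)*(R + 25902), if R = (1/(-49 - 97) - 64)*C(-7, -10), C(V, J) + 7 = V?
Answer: 67606423899/73 ≈ 9.2612e+8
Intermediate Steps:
C(V, J) = -7 + V
R = 65415/73 (R = (1/(-49 - 97) - 64)*(-7 - 7) = (1/(-146) - 64)*(-14) = (-1/146 - 64)*(-14) = -9345/146*(-14) = 65415/73 ≈ 896.10)
((-20*(-22) + 30) + 34089)*(R + 25902) = ((-20*(-22) + 30) + 34089)*(65415/73 + 25902) = ((440 + 30) + 34089)*(1956261/73) = (470 + 34089)*(1956261/73) = 34559*(1956261/73) = 67606423899/73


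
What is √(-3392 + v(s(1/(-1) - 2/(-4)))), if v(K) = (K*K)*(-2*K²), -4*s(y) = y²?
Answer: I*√222298114/256 ≈ 58.241*I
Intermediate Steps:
s(y) = -y²/4
v(K) = -2*K⁴ (v(K) = K²*(-2*K²) = -2*K⁴)
√(-3392 + v(s(1/(-1) - 2/(-4)))) = √(-3392 - 2*(1/(-1) - 2/(-4))⁸/256) = √(-3392 - 2*(1*(-1) - 2*(-¼))⁸/256) = √(-3392 - 2*(-1 + ½)⁸/256) = √(-3392 - 2*(-(-½)²/4)⁴) = √(-3392 - 2*(-¼*¼)⁴) = √(-3392 - 2*(-1/16)⁴) = √(-3392 - 2*1/65536) = √(-3392 - 1/32768) = √(-111149057/32768) = I*√222298114/256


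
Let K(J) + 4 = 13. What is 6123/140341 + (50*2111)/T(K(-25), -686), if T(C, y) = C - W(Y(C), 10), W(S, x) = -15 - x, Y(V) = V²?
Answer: 7406600366/2385797 ≈ 3104.5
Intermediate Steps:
K(J) = 9 (K(J) = -4 + 13 = 9)
T(C, y) = 25 + C (T(C, y) = C - (-15 - 1*10) = C - (-15 - 10) = C - 1*(-25) = C + 25 = 25 + C)
6123/140341 + (50*2111)/T(K(-25), -686) = 6123/140341 + (50*2111)/(25 + 9) = 6123*(1/140341) + 105550/34 = 6123/140341 + 105550*(1/34) = 6123/140341 + 52775/17 = 7406600366/2385797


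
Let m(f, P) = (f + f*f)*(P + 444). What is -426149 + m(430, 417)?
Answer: 159142981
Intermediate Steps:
m(f, P) = (444 + P)*(f + f²) (m(f, P) = (f + f²)*(444 + P) = (444 + P)*(f + f²))
-426149 + m(430, 417) = -426149 + 430*(444 + 417 + 444*430 + 417*430) = -426149 + 430*(444 + 417 + 190920 + 179310) = -426149 + 430*371091 = -426149 + 159569130 = 159142981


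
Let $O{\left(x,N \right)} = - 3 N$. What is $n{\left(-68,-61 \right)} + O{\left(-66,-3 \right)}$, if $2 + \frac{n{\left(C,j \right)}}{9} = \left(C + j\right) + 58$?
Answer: $-648$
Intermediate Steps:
$n{\left(C,j \right)} = 504 + 9 C + 9 j$ ($n{\left(C,j \right)} = -18 + 9 \left(\left(C + j\right) + 58\right) = -18 + 9 \left(58 + C + j\right) = -18 + \left(522 + 9 C + 9 j\right) = 504 + 9 C + 9 j$)
$n{\left(-68,-61 \right)} + O{\left(-66,-3 \right)} = \left(504 + 9 \left(-68\right) + 9 \left(-61\right)\right) - -9 = \left(504 - 612 - 549\right) + 9 = -657 + 9 = -648$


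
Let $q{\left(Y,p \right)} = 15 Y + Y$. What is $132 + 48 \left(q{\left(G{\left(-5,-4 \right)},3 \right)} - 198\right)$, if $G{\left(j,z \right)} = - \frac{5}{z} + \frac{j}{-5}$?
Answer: $-7644$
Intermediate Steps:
$G{\left(j,z \right)} = - \frac{5}{z} - \frac{j}{5}$ ($G{\left(j,z \right)} = - \frac{5}{z} + j \left(- \frac{1}{5}\right) = - \frac{5}{z} - \frac{j}{5}$)
$q{\left(Y,p \right)} = 16 Y$
$132 + 48 \left(q{\left(G{\left(-5,-4 \right)},3 \right)} - 198\right) = 132 + 48 \left(16 \left(- \frac{5}{-4} - -1\right) - 198\right) = 132 + 48 \left(16 \left(\left(-5\right) \left(- \frac{1}{4}\right) + 1\right) - 198\right) = 132 + 48 \left(16 \left(\frac{5}{4} + 1\right) - 198\right) = 132 + 48 \left(16 \cdot \frac{9}{4} - 198\right) = 132 + 48 \left(36 - 198\right) = 132 + 48 \left(-162\right) = 132 - 7776 = -7644$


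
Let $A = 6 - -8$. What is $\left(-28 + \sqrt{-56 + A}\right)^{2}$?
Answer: $\left(28 - i \sqrt{42}\right)^{2} \approx 742.0 - 362.92 i$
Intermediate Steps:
$A = 14$ ($A = 6 + 8 = 14$)
$\left(-28 + \sqrt{-56 + A}\right)^{2} = \left(-28 + \sqrt{-56 + 14}\right)^{2} = \left(-28 + \sqrt{-42}\right)^{2} = \left(-28 + i \sqrt{42}\right)^{2}$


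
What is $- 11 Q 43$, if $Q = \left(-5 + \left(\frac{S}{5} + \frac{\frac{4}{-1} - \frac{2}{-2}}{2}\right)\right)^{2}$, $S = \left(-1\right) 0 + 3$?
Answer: $- \frac{1646513}{100} \approx -16465.0$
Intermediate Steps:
$S = 3$ ($S = 0 + 3 = 3$)
$Q = \frac{3481}{100}$ ($Q = \left(-5 + \left(\frac{3}{5} + \frac{\frac{4}{-1} - \frac{2}{-2}}{2}\right)\right)^{2} = \left(-5 + \left(3 \cdot \frac{1}{5} + \left(4 \left(-1\right) - -1\right) \frac{1}{2}\right)\right)^{2} = \left(-5 + \left(\frac{3}{5} + \left(-4 + 1\right) \frac{1}{2}\right)\right)^{2} = \left(-5 + \left(\frac{3}{5} - \frac{3}{2}\right)\right)^{2} = \left(-5 - \frac{9}{10}\right)^{2} = \left(- \frac{59}{10}\right)^{2} = \frac{3481}{100} \approx 34.81$)
$- 11 Q 43 = \left(-11\right) \frac{3481}{100} \cdot 43 = \left(- \frac{38291}{100}\right) 43 = - \frac{1646513}{100}$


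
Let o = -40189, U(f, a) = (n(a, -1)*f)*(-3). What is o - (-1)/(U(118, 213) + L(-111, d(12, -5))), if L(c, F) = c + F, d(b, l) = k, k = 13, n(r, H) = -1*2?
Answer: -24515289/610 ≈ -40189.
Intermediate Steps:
n(r, H) = -2
d(b, l) = 13
U(f, a) = 6*f (U(f, a) = -2*f*(-3) = 6*f)
L(c, F) = F + c
o - (-1)/(U(118, 213) + L(-111, d(12, -5))) = -40189 - (-1)/(6*118 + (13 - 111)) = -40189 - (-1)/(708 - 98) = -40189 - (-1)/610 = -40189 - 1*(-1/610) = -40189 + 1/610 = -24515289/610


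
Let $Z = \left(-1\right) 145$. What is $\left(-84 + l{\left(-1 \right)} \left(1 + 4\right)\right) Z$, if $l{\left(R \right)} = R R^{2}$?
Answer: $12905$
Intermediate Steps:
$Z = -145$
$l{\left(R \right)} = R^{3}$
$\left(-84 + l{\left(-1 \right)} \left(1 + 4\right)\right) Z = \left(-84 + \left(-1\right)^{3} \left(1 + 4\right)\right) \left(-145\right) = \left(-84 - 5\right) \left(-145\right) = \left(-89\right) \left(-145\right) = 12905$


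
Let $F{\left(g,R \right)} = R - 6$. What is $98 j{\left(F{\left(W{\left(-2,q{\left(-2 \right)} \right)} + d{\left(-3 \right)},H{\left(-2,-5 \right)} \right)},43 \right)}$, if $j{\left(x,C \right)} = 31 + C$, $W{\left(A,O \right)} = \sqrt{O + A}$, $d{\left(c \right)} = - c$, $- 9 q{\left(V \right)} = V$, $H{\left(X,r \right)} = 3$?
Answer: $7252$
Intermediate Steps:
$q{\left(V \right)} = - \frac{V}{9}$
$W{\left(A,O \right)} = \sqrt{A + O}$
$F{\left(g,R \right)} = -6 + R$ ($F{\left(g,R \right)} = R - 6 = -6 + R$)
$98 j{\left(F{\left(W{\left(-2,q{\left(-2 \right)} \right)} + d{\left(-3 \right)},H{\left(-2,-5 \right)} \right)},43 \right)} = 98 \left(31 + 43\right) = 98 \cdot 74 = 7252$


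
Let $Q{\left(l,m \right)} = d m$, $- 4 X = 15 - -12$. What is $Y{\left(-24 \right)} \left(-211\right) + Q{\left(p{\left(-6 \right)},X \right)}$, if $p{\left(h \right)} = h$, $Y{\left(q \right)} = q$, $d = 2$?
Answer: $\frac{10101}{2} \approx 5050.5$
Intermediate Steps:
$X = - \frac{27}{4}$ ($X = - \frac{15 - -12}{4} = - \frac{15 + 12}{4} = \left(- \frac{1}{4}\right) 27 = - \frac{27}{4} \approx -6.75$)
$Q{\left(l,m \right)} = 2 m$
$Y{\left(-24 \right)} \left(-211\right) + Q{\left(p{\left(-6 \right)},X \right)} = \left(-24\right) \left(-211\right) + 2 \left(- \frac{27}{4}\right) = 5064 - \frac{27}{2} = \frac{10101}{2}$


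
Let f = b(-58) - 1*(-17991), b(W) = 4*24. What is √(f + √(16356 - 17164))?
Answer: √(18087 + 2*I*√202) ≈ 134.49 + 0.106*I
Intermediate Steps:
b(W) = 96
f = 18087 (f = 96 - 1*(-17991) = 96 + 17991 = 18087)
√(f + √(16356 - 17164)) = √(18087 + √(16356 - 17164)) = √(18087 + √(-808)) = √(18087 + 2*I*√202)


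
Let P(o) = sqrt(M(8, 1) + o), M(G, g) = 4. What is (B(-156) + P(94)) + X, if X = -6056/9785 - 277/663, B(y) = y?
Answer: -1018768553/6487455 + 7*sqrt(2) ≈ -147.14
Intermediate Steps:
X = -6725573/6487455 (X = -6056*1/9785 - 277*1/663 = -6056/9785 - 277/663 = -6725573/6487455 ≈ -1.0367)
P(o) = sqrt(4 + o)
(B(-156) + P(94)) + X = (-156 + sqrt(4 + 94)) - 6725573/6487455 = (-156 + sqrt(98)) - 6725573/6487455 = (-156 + 7*sqrt(2)) - 6725573/6487455 = -1018768553/6487455 + 7*sqrt(2)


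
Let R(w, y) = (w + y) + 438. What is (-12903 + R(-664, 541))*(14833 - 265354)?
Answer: 3153558348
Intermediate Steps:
R(w, y) = 438 + w + y
(-12903 + R(-664, 541))*(14833 - 265354) = (-12903 + (438 - 664 + 541))*(14833 - 265354) = (-12903 + 315)*(-250521) = -12588*(-250521) = 3153558348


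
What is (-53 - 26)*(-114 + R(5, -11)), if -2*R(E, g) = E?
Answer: 18407/2 ≈ 9203.5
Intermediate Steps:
R(E, g) = -E/2
(-53 - 26)*(-114 + R(5, -11)) = (-53 - 26)*(-114 - ½*5) = -79*(-114 - 5/2) = -79*(-233/2) = 18407/2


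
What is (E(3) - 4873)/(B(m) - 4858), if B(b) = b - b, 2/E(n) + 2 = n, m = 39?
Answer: 4871/4858 ≈ 1.0027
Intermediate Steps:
E(n) = 2/(-2 + n)
B(b) = 0
(E(3) - 4873)/(B(m) - 4858) = (2/(-2 + 3) - 4873)/(0 - 4858) = (2/1 - 4873)/(-4858) = (2*1 - 4873)*(-1/4858) = (2 - 4873)*(-1/4858) = -4871*(-1/4858) = 4871/4858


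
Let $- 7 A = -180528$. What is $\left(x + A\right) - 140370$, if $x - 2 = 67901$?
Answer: $- \frac{326741}{7} \approx -46677.0$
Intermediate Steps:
$A = \frac{180528}{7}$ ($A = \left(- \frac{1}{7}\right) \left(-180528\right) = \frac{180528}{7} \approx 25790.0$)
$x = 67903$ ($x = 2 + 67901 = 67903$)
$\left(x + A\right) - 140370 = \left(67903 + \frac{180528}{7}\right) - 140370 = \frac{655849}{7} - 140370 = - \frac{326741}{7}$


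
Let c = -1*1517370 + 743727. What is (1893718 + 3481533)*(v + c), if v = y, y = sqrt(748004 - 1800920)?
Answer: -4158525309393 + 10750502*I*sqrt(263229) ≈ -4.1585e+12 + 5.5156e+9*I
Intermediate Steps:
y = 2*I*sqrt(263229) (y = sqrt(-1052916) = 2*I*sqrt(263229) ≈ 1026.1*I)
c = -773643 (c = -1517370 + 743727 = -773643)
v = 2*I*sqrt(263229) ≈ 1026.1*I
(1893718 + 3481533)*(v + c) = (1893718 + 3481533)*(2*I*sqrt(263229) - 773643) = 5375251*(-773643 + 2*I*sqrt(263229)) = -4158525309393 + 10750502*I*sqrt(263229)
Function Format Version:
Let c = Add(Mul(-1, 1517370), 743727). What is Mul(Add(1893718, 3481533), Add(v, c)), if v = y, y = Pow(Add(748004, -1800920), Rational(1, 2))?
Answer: Add(-4158525309393, Mul(10750502, I, Pow(263229, Rational(1, 2)))) ≈ Add(-4.1585e+12, Mul(5.5156e+9, I))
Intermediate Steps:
y = Mul(2, I, Pow(263229, Rational(1, 2))) (y = Pow(-1052916, Rational(1, 2)) = Mul(2, I, Pow(263229, Rational(1, 2))) ≈ Mul(1026.1, I))
c = -773643 (c = Add(-1517370, 743727) = -773643)
v = Mul(2, I, Pow(263229, Rational(1, 2))) ≈ Mul(1026.1, I)
Mul(Add(1893718, 3481533), Add(v, c)) = Mul(Add(1893718, 3481533), Add(Mul(2, I, Pow(263229, Rational(1, 2))), -773643)) = Mul(5375251, Add(-773643, Mul(2, I, Pow(263229, Rational(1, 2))))) = Add(-4158525309393, Mul(10750502, I, Pow(263229, Rational(1, 2))))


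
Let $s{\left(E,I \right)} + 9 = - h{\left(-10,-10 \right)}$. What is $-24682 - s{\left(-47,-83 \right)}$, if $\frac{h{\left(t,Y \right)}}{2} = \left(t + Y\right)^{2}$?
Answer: $-23873$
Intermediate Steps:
$h{\left(t,Y \right)} = 2 \left(Y + t\right)^{2}$ ($h{\left(t,Y \right)} = 2 \left(t + Y\right)^{2} = 2 \left(Y + t\right)^{2}$)
$s{\left(E,I \right)} = -809$ ($s{\left(E,I \right)} = -9 - 2 \left(-10 - 10\right)^{2} = -9 - 2 \left(-20\right)^{2} = -9 - 2 \cdot 400 = -9 - 800 = -809$)
$-24682 - s{\left(-47,-83 \right)} = -24682 - -809 = -24682 + 809 = -23873$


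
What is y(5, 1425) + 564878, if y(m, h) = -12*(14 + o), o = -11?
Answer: 564842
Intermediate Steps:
y(m, h) = -36 (y(m, h) = -12*(14 - 11) = -12*3 = -36)
y(5, 1425) + 564878 = -36 + 564878 = 564842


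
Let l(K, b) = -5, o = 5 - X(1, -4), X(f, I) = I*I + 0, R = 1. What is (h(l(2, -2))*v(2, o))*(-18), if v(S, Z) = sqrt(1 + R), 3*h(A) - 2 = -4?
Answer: 12*sqrt(2) ≈ 16.971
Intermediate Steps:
X(f, I) = I**2 (X(f, I) = I**2 + 0 = I**2)
o = -11 (o = 5 - 1*(-4)**2 = 5 - 1*16 = 5 - 16 = -11)
h(A) = -2/3 (h(A) = 2/3 + (1/3)*(-4) = 2/3 - 4/3 = -2/3)
v(S, Z) = sqrt(2) (v(S, Z) = sqrt(1 + 1) = sqrt(2))
(h(l(2, -2))*v(2, o))*(-18) = -2*sqrt(2)/3*(-18) = 12*sqrt(2)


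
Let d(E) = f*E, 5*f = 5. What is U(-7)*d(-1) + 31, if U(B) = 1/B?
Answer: 218/7 ≈ 31.143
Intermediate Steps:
f = 1 (f = (⅕)*5 = 1)
d(E) = E (d(E) = 1*E = E)
U(-7)*d(-1) + 31 = -1/(-7) + 31 = -⅐*(-1) + 31 = ⅐ + 31 = 218/7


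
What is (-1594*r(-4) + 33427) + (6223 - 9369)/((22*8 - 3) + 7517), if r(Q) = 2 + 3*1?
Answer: 97880592/3845 ≈ 25457.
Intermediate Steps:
r(Q) = 5 (r(Q) = 2 + 3 = 5)
(-1594*r(-4) + 33427) + (6223 - 9369)/((22*8 - 3) + 7517) = (-1594*5 + 33427) + (6223 - 9369)/((22*8 - 3) + 7517) = (-7970 + 33427) - 3146/((176 - 3) + 7517) = 25457 - 3146/(173 + 7517) = 25457 - 3146/7690 = 25457 - 3146*1/7690 = 25457 - 1573/3845 = 97880592/3845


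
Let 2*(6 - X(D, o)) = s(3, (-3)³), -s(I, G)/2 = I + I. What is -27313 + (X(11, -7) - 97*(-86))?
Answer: -18959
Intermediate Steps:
s(I, G) = -4*I (s(I, G) = -2*(I + I) = -4*I)
X(D, o) = 12 (X(D, o) = 6 - (-2)*3 = 6 - ½*(-12) = 6 + 6 = 12)
-27313 + (X(11, -7) - 97*(-86)) = -27313 + (12 - 97*(-86)) = -27313 + (12 + 8342) = -27313 + 8354 = -18959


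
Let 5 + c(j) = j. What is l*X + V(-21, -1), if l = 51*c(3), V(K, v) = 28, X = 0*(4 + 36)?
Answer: 28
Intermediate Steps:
c(j) = -5 + j
X = 0 (X = 0*40 = 0)
l = -102 (l = 51*(-5 + 3) = 51*(-2) = -102)
l*X + V(-21, -1) = -102*0 + 28 = 0 + 28 = 28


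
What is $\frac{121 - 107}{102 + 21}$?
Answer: $\frac{14}{123} \approx 0.11382$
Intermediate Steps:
$\frac{121 - 107}{102 + 21} = \frac{14}{123}$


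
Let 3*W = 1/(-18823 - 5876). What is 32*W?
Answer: -32/74097 ≈ -0.00043187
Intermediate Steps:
W = -1/74097 (W = 1/(3*(-18823 - 5876)) = (⅓)/(-24699) = (⅓)*(-1/24699) = -1/74097 ≈ -1.3496e-5)
32*W = 32*(-1/74097) = -32/74097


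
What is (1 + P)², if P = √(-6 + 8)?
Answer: (1 + √2)² ≈ 5.8284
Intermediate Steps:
P = √2 ≈ 1.4142
(1 + P)² = (1 + √2)²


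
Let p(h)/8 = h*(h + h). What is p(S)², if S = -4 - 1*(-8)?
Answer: 65536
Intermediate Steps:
S = 4 (S = -4 + 8 = 4)
p(h) = 16*h² (p(h) = 8*(h*(h + h)) = 8*(h*(2*h)) = 8*(2*h²) = 16*h²)
p(S)² = (16*4²)² = (16*16)² = 256² = 65536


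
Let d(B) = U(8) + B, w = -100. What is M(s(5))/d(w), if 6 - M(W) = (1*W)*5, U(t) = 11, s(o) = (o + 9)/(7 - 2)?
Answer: 8/89 ≈ 0.089888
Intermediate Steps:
s(o) = 9/5 + o/5 (s(o) = (9 + o)/5 = (9 + o)*(⅕) = 9/5 + o/5)
M(W) = 6 - 5*W (M(W) = 6 - 1*W*5 = 6 - W*5 = 6 - 5*W)
d(B) = 11 + B
M(s(5))/d(w) = (6 - 5*(9/5 + (⅕)*5))/(11 - 100) = (6 - 5*(9/5 + 1))/(-89) = (6 - 5*14/5)*(-1/89) = (6 - 14)*(-1/89) = -8*(-1/89) = 8/89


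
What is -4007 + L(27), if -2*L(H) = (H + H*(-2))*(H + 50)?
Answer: -5935/2 ≈ -2967.5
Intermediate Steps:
L(H) = H*(50 + H)/2 (L(H) = -(H + H*(-2))*(H + 50)/2 = -(H - 2*H)*(50 + H)/2 = -(-H)*(50 + H)/2 = -(-1)*H*(50 + H)/2 = H*(50 + H)/2)
-4007 + L(27) = -4007 + (½)*27*(50 + 27) = -4007 + (½)*27*77 = -4007 + 2079/2 = -5935/2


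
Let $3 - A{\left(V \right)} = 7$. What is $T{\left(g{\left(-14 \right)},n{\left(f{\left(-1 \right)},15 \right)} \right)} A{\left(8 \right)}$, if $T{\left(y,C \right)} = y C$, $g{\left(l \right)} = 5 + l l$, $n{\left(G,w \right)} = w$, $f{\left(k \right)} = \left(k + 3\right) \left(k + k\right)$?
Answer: $-12060$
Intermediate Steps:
$f{\left(k \right)} = 2 k \left(3 + k\right)$ ($f{\left(k \right)} = \left(3 + k\right) 2 k = 2 k \left(3 + k\right)$)
$g{\left(l \right)} = 5 + l^{2}$
$A{\left(V \right)} = -4$ ($A{\left(V \right)} = 3 - 7 = -4$)
$T{\left(y,C \right)} = C y$
$T{\left(g{\left(-14 \right)},n{\left(f{\left(-1 \right)},15 \right)} \right)} A{\left(8 \right)} = 15 \left(5 + \left(-14\right)^{2}\right) \left(-4\right) = 15 \left(5 + 196\right) \left(-4\right) = 15 \cdot 201 \left(-4\right) = 3015 \left(-4\right) = -12060$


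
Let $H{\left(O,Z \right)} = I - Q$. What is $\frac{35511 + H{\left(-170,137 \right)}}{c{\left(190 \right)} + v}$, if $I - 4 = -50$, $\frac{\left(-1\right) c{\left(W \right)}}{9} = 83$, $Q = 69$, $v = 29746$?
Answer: $\frac{35396}{28999} \approx 1.2206$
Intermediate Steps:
$c{\left(W \right)} = -747$ ($c{\left(W \right)} = \left(-9\right) 83 = -747$)
$I = -46$ ($I = 4 - 50 = -46$)
$H{\left(O,Z \right)} = -115$ ($H{\left(O,Z \right)} = -46 - 69 = -115$)
$\frac{35511 + H{\left(-170,137 \right)}}{c{\left(190 \right)} + v} = \frac{35511 - 115}{-747 + 29746} = \frac{35396}{28999}$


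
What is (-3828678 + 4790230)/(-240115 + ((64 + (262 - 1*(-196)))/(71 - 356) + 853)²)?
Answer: 4339003400/2185731723 ≈ 1.9851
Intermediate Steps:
(-3828678 + 4790230)/(-240115 + ((64 + (262 - 1*(-196)))/(71 - 356) + 853)²) = 961552/(-240115 + ((64 + (262 + 196))/(-285) + 853)²) = 961552/(-240115 + ((64 + 458)*(-1/285) + 853)²) = 961552/(-240115 + (522*(-1/285) + 853)²) = 961552/(-240115 + (-174/95 + 853)²) = 961552/(-240115 + (80861/95)²) = 961552/(-240115 + 6538501321/9025) = 961552/(4371463446/9025) = 961552*(9025/4371463446) = 4339003400/2185731723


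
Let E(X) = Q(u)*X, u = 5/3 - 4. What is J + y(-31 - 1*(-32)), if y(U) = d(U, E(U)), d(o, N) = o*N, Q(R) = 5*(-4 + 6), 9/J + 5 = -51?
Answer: 551/56 ≈ 9.8393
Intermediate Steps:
J = -9/56 (J = 9/(-5 - 51) = 9/(-56) = 9*(-1/56) = -9/56 ≈ -0.16071)
u = -7/3 (u = 5*(⅓) - 4 = 5/3 - 4 = -7/3 ≈ -2.3333)
Q(R) = 10 (Q(R) = 5*2 = 10)
E(X) = 10*X
d(o, N) = N*o
y(U) = 10*U² (y(U) = (10*U)*U = 10*U²)
J + y(-31 - 1*(-32)) = -9/56 + 10*(-31 - 1*(-32))² = -9/56 + 10*(-31 + 32)² = -9/56 + 10*1² = -9/56 + 10*1 = -9/56 + 10 = 551/56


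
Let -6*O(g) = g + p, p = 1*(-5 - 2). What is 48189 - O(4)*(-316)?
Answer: 48347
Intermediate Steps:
p = -7 (p = 1*(-7) = -7)
O(g) = 7/6 - g/6 (O(g) = -(g - 7)/6 = -(-7 + g)/6 = 7/6 - g/6)
48189 - O(4)*(-316) = 48189 - (7/6 - 1/6*4)*(-316) = 48189 - (7/6 - 2/3)*(-316) = 48189 - (-316)/2 = 48189 - 1*(-158) = 48189 + 158 = 48347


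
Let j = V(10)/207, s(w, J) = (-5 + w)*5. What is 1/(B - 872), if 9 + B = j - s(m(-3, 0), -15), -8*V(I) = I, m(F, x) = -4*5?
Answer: -828/625973 ≈ -0.0013227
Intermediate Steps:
m(F, x) = -20
V(I) = -I/8
s(w, J) = -25 + 5*w
j = -5/828 (j = -⅛*10/207 = -5/4*1/207 = -5/828 ≈ -0.0060387)
B = 96043/828 (B = -9 + (-5/828 - (-25 + 5*(-20))) = -9 + (-5/828 - (-25 - 100)) = -9 + (-5/828 - 1*(-125)) = -9 + (-5/828 + 125) = -9 + 103495/828 = 96043/828 ≈ 115.99)
1/(B - 872) = 1/(96043/828 - 872) = 1/(-625973/828) = -828/625973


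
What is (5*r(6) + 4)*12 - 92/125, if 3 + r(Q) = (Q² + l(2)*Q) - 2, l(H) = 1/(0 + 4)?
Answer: 249658/125 ≈ 1997.3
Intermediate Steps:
l(H) = ¼ (l(H) = 1/4 = ¼)
r(Q) = -5 + Q² + Q/4 (r(Q) = -3 + ((Q² + Q/4) - 2) = -3 + (-2 + Q² + Q/4) = -5 + Q² + Q/4)
(5*r(6) + 4)*12 - 92/125 = (5*(-5 + 6² + (¼)*6) + 4)*12 - 92/125 = (5*(-5 + 36 + 3/2) + 4)*12 - 92*1/125 = (5*(65/2) + 4)*12 - 92/125 = (325/2 + 4)*12 - 92/125 = (333/2)*12 - 92/125 = 1998 - 92/125 = 249658/125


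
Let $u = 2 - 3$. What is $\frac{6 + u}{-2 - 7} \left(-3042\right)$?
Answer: $1690$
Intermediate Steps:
$u = -1$ ($u = 2 - 3 = -1$)
$\frac{6 + u}{-2 - 7} \left(-3042\right) = \frac{6 - 1}{-2 - 7} \left(-3042\right) = \frac{5}{-9} \left(-3042\right) = 5 \left(- \frac{1}{9}\right) \left(-3042\right) = \left(- \frac{5}{9}\right) \left(-3042\right) = 1690$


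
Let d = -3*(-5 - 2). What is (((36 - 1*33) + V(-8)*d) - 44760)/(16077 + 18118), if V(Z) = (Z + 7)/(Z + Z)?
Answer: -716091/547120 ≈ -1.3088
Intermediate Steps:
d = 21 (d = -3*(-7) = 21)
V(Z) = (7 + Z)/(2*Z) (V(Z) = (7 + Z)/((2*Z)) = (7 + Z)*(1/(2*Z)) = (7 + Z)/(2*Z))
(((36 - 1*33) + V(-8)*d) - 44760)/(16077 + 18118) = (((36 - 1*33) + ((½)*(7 - 8)/(-8))*21) - 44760)/(16077 + 18118) = (((36 - 33) + ((½)*(-⅛)*(-1))*21) - 44760)/34195 = ((3 + (1/16)*21) - 44760)*(1/34195) = ((3 + 21/16) - 44760)*(1/34195) = (69/16 - 44760)*(1/34195) = -716091/16*1/34195 = -716091/547120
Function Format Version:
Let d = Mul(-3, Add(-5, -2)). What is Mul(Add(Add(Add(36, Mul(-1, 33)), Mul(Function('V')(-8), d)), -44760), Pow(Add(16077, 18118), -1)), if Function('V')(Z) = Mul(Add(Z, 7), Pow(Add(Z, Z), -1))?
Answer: Rational(-716091, 547120) ≈ -1.3088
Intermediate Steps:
d = 21 (d = Mul(-3, -7) = 21)
Function('V')(Z) = Mul(Rational(1, 2), Pow(Z, -1), Add(7, Z)) (Function('V')(Z) = Mul(Add(7, Z), Pow(Mul(2, Z), -1)) = Mul(Add(7, Z), Mul(Rational(1, 2), Pow(Z, -1))) = Mul(Rational(1, 2), Pow(Z, -1), Add(7, Z)))
Mul(Add(Add(Add(36, Mul(-1, 33)), Mul(Function('V')(-8), d)), -44760), Pow(Add(16077, 18118), -1)) = Mul(Add(Add(Add(36, Mul(-1, 33)), Mul(Mul(Rational(1, 2), Pow(-8, -1), Add(7, -8)), 21)), -44760), Pow(Add(16077, 18118), -1)) = Mul(Add(Add(Add(36, -33), Mul(Mul(Rational(1, 2), Rational(-1, 8), -1), 21)), -44760), Pow(34195, -1)) = Mul(Add(Add(3, Mul(Rational(1, 16), 21)), -44760), Rational(1, 34195)) = Mul(Add(Add(3, Rational(21, 16)), -44760), Rational(1, 34195)) = Mul(Add(Rational(69, 16), -44760), Rational(1, 34195)) = Mul(Rational(-716091, 16), Rational(1, 34195)) = Rational(-716091, 547120)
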